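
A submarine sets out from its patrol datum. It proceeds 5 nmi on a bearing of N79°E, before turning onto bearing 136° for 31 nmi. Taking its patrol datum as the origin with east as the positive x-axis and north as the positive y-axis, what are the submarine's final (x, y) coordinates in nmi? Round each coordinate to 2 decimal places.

(26.44, -21.35)

Leg 1 (N79°E, 5 nmi): east 5 sin 79° = 4.91, north 5 cos 79° = 0.95
Leg 2 (136°, 31 nmi): east 31 sin 136° = 21.53, north 31 cos 136° = -22.30
Summing: 26.44 nmi east, -21.35 nmi north → (26.44, -21.35).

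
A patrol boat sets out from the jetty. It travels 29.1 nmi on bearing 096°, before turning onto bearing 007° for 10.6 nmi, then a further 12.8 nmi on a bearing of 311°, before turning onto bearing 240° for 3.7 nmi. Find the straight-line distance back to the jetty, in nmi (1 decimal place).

22.3 nmi

Leg 1 (096°, 29.1 nmi): east 29.1 sin 96° = 28.94, north 29.1 cos 96° = -3.04
Leg 2 (007°, 10.6 nmi): east 10.6 sin 7° = 1.29, north 10.6 cos 7° = 10.52
Leg 3 (311°, 12.8 nmi): east 12.8 sin 311° = -9.66, north 12.8 cos 311° = 8.40
Leg 4 (240°, 3.7 nmi): east 3.7 sin 240° = -3.20, north 3.7 cos 240° = -1.85
Net: 17.37 east, 14.03 north. Distance = √((17.37)² + (14.03)²) = 22.325 nmi.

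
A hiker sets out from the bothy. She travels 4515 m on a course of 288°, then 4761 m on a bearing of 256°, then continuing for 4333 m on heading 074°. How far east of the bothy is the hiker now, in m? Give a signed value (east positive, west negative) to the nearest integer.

Leg 1 (288°, 4515 m): east 4515 sin 288° = -4294.02, north 4515 cos 288° = 1395.21
Leg 2 (256°, 4761 m): east 4761 sin 256° = -4619.58, north 4761 cos 256° = -1151.79
Leg 3 (074°, 4333 m): east 4333 sin 74° = 4165.15, north 4333 cos 74° = 1194.34
Net east component: -4748.45 m.

-4748 m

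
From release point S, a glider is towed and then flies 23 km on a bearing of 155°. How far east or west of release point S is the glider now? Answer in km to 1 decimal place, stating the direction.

Leg 1 (155°, 23 km): east 23 sin 155° = 9.72, north 23 cos 155° = -20.85
Net east component: 9.72 km.

9.7 km east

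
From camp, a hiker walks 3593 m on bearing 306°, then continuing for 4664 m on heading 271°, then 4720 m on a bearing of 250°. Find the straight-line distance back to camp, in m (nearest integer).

12019 m

Leg 1 (306°, 3593 m): east 3593 sin 306° = -2906.80, north 3593 cos 306° = 2111.91
Leg 2 (271°, 4664 m): east 4664 sin 271° = -4663.29, north 4664 cos 271° = 81.40
Leg 3 (250°, 4720 m): east 4720 sin 250° = -4435.35, north 4720 cos 250° = -1614.34
Net: -12005.44 east, 578.98 north. Distance = √((-12005.44)² + (578.98)²) = 12019.390 m.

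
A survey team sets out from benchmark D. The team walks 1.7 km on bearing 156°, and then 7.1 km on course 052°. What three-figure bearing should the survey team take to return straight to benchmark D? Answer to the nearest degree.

246°

Leg 1 (156°, 1.7 km): east 1.7 sin 156° = 0.69, north 1.7 cos 156° = -1.55
Leg 2 (052°, 7.1 km): east 7.1 sin 52° = 5.59, north 7.1 cos 52° = 4.37
Net displacement: 6.29 east, 2.82 north. Direction back to start is (-6.29, -2.82): bearing = atan2(-6.29, -2.82) mod 360° = 245.85° ≈ 246°.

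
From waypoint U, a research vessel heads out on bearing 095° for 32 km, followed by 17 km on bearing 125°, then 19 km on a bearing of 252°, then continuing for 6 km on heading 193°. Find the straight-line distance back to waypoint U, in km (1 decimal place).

35.8 km

Leg 1 (095°, 32 km): east 32 sin 95° = 31.88, north 32 cos 95° = -2.79
Leg 2 (125°, 17 km): east 17 sin 125° = 13.93, north 17 cos 125° = -9.75
Leg 3 (252°, 19 km): east 19 sin 252° = -18.07, north 19 cos 252° = -5.87
Leg 4 (193°, 6 km): east 6 sin 193° = -1.35, north 6 cos 193° = -5.85
Net: 26.38 east, -24.26 north. Distance = √((26.38)² + (-24.26)²) = 35.840 km.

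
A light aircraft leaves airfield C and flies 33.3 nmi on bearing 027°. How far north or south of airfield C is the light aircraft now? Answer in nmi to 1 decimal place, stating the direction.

29.7 nmi north

Leg 1 (027°, 33.3 nmi): east 33.3 sin 27° = 15.12, north 33.3 cos 27° = 29.67
Net north component: 29.67 nmi.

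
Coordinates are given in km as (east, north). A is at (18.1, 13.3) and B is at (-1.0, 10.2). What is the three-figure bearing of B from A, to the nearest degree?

261°

Δeast = -1.0 − 18.1 = -19.10; Δnorth = 10.2 − 13.3 = -3.10.
Bearing = atan2(Δeast, Δnorth) mod 360° = 260.78° ≈ 261°.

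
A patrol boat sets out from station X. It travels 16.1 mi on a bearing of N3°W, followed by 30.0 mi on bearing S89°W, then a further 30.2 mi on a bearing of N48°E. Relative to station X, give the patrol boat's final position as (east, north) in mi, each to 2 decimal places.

Leg 1 (N3°W, 16.1 mi): east 16.1 sin 357° = -0.84, north 16.1 cos 357° = 16.08
Leg 2 (S89°W, 30.0 mi): east 30.0 sin 269° = -30.00, north 30.0 cos 269° = -0.52
Leg 3 (N48°E, 30.2 mi): east 30.2 sin 48° = 22.44, north 30.2 cos 48° = 20.21
Summing: -8.40 mi east, 35.76 mi north → (-8.40, 35.76).

(-8.40, 35.76)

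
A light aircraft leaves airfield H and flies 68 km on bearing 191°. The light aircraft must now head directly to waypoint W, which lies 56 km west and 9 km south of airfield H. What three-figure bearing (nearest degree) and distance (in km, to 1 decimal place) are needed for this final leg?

Leg 1 (191°, 68 km): east 68 sin 191° = -12.98, north 68 cos 191° = -66.75
Current position: (-12.98, -66.75). Target: (-56, -9). Remaining: Δeast = -43.02, Δnorth = 57.75.
Bearing = atan2(-43.02, 57.75) mod 360° = 323.31°; distance = √((-43.02)² + (57.75)²) = 72.016 km.

323°, 72.0 km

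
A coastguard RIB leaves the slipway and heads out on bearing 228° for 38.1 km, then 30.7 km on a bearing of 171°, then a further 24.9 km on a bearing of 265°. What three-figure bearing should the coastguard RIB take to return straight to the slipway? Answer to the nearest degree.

Leg 1 (228°, 38.1 km): east 38.1 sin 228° = -28.31, north 38.1 cos 228° = -25.49
Leg 2 (171°, 30.7 km): east 30.7 sin 171° = 4.80, north 30.7 cos 171° = -30.32
Leg 3 (265°, 24.9 km): east 24.9 sin 265° = -24.81, north 24.9 cos 265° = -2.17
Net displacement: -48.32 east, -57.99 north. Direction back to start is (48.32, 57.99): bearing = atan2(48.32, 57.99) mod 360° = 39.80° ≈ 040°.

040°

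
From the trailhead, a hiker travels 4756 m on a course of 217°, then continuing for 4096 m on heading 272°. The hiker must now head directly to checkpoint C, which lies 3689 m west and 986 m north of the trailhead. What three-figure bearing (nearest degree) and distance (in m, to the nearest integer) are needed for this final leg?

Leg 1 (217°, 4756 m): east 4756 sin 217° = -2862.23, north 4756 cos 217° = -3798.31
Leg 2 (272°, 4096 m): east 4096 sin 272° = -4093.50, north 4096 cos 272° = 142.95
Current position: (-6955.74, -3655.36). Target: (-3689, 986). Remaining: Δeast = 3266.74, Δnorth = 4641.36.
Bearing = atan2(3266.74, 4641.36) mod 360° = 35.14°; distance = √((3266.74)² + (4641.36)²) = 5675.721 m.

035°, 5676 m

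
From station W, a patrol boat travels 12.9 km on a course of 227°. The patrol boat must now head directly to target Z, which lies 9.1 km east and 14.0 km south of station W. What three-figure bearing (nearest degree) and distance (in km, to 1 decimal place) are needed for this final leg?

Leg 1 (227°, 12.9 km): east 12.9 sin 227° = -9.43, north 12.9 cos 227° = -8.80
Current position: (-9.43, -8.80). Target: (9.1, -14.0). Remaining: Δeast = 18.53, Δnorth = -5.20.
Bearing = atan2(18.53, -5.20) mod 360° = 105.68°; distance = √((18.53)² + (-5.20)²) = 19.251 km.

106°, 19.3 km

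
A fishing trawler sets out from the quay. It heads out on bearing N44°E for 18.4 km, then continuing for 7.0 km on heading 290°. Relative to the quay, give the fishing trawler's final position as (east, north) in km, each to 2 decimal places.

(6.20, 15.63)

Leg 1 (N44°E, 18.4 km): east 18.4 sin 44° = 12.78, north 18.4 cos 44° = 13.24
Leg 2 (290°, 7.0 km): east 7.0 sin 290° = -6.58, north 7.0 cos 290° = 2.39
Summing: 6.20 km east, 15.63 km north → (6.20, 15.63).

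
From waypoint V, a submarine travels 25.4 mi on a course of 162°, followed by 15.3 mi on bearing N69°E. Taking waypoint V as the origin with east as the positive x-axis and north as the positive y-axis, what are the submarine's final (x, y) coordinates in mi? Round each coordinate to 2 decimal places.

Leg 1 (162°, 25.4 mi): east 25.4 sin 162° = 7.85, north 25.4 cos 162° = -24.16
Leg 2 (N69°E, 15.3 mi): east 15.3 sin 69° = 14.28, north 15.3 cos 69° = 5.48
Summing: 22.13 mi east, -18.67 mi north → (22.13, -18.67).

(22.13, -18.67)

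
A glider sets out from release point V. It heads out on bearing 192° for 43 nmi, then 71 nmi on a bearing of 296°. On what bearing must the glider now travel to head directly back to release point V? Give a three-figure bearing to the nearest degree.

Leg 1 (192°, 43 nmi): east 43 sin 192° = -8.94, north 43 cos 192° = -42.06
Leg 2 (296°, 71 nmi): east 71 sin 296° = -63.81, north 71 cos 296° = 31.12
Net displacement: -72.75 east, -10.94 north. Direction back to start is (72.75, 10.94): bearing = atan2(72.75, 10.94) mod 360° = 81.45° ≈ 081°.

081°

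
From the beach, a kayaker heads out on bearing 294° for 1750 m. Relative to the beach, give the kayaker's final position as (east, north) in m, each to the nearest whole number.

Leg 1 (294°, 1750 m): east 1750 sin 294° = -1598.70, north 1750 cos 294° = 711.79
Summing: -1598.70 m east, 711.79 m north → (-1599, 712).

(-1599, 712)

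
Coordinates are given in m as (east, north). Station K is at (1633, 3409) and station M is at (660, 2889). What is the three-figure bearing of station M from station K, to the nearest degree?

242°

Δeast = 660 − 1633 = -973.00; Δnorth = 2889 − 3409 = -520.00.
Bearing = atan2(Δeast, Δnorth) mod 360° = 241.88° ≈ 242°.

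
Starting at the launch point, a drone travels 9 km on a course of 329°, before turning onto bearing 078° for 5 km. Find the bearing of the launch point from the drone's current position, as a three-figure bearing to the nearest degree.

Leg 1 (329°, 9 km): east 9 sin 329° = -4.64, north 9 cos 329° = 7.71
Leg 2 (078°, 5 km): east 5 sin 78° = 4.89, north 5 cos 78° = 1.04
Net displacement: 0.26 east, 8.75 north. Direction back to start is (-0.26, -8.75): bearing = atan2(-0.26, -8.75) mod 360° = 181.67° ≈ 182°.

182°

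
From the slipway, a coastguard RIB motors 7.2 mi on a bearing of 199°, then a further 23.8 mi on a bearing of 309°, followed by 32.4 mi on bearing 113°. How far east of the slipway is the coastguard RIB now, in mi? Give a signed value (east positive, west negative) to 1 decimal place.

Leg 1 (199°, 7.2 mi): east 7.2 sin 199° = -2.34, north 7.2 cos 199° = -6.81
Leg 2 (309°, 23.8 mi): east 23.8 sin 309° = -18.50, north 23.8 cos 309° = 14.98
Leg 3 (113°, 32.4 mi): east 32.4 sin 113° = 29.82, north 32.4 cos 113° = -12.66
Net east component: 8.98 mi.

9.0 mi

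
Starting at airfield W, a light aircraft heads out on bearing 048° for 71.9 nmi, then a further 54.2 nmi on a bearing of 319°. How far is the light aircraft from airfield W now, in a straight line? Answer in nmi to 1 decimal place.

Leg 1 (048°, 71.9 nmi): east 71.9 sin 48° = 53.43, north 71.9 cos 48° = 48.11
Leg 2 (319°, 54.2 nmi): east 54.2 sin 319° = -35.56, north 54.2 cos 319° = 40.91
Net: 17.87 east, 89.02 north. Distance = √((17.87)² + (89.02)²) = 90.792 nmi.

90.8 nmi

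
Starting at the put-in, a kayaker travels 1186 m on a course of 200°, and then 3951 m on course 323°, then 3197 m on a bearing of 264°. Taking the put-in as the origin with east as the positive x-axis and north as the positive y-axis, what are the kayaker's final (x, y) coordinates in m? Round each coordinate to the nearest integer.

Leg 1 (200°, 1186 m): east 1186 sin 200° = -405.64, north 1186 cos 200° = -1114.48
Leg 2 (323°, 3951 m): east 3951 sin 323° = -2377.77, north 3951 cos 323° = 3155.41
Leg 3 (264°, 3197 m): east 3197 sin 264° = -3179.49, north 3197 cos 264° = -334.18
Summing: -5962.89 m east, 1706.76 m north → (-5963, 1707).

(-5963, 1707)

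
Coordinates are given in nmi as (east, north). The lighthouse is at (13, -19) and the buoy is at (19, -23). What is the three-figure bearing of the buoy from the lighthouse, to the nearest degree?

124°

Δeast = 19 − 13 = 6.00; Δnorth = -23 − -19 = -4.00.
Bearing = atan2(Δeast, Δnorth) mod 360° = 123.69° ≈ 124°.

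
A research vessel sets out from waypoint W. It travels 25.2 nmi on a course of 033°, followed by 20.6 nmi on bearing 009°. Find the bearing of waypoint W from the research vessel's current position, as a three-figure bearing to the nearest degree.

202°

Leg 1 (033°, 25.2 nmi): east 25.2 sin 33° = 13.72, north 25.2 cos 33° = 21.13
Leg 2 (009°, 20.6 nmi): east 20.6 sin 9° = 3.22, north 20.6 cos 9° = 20.35
Net displacement: 16.95 east, 41.48 north. Direction back to start is (-16.95, -41.48): bearing = atan2(-16.95, -41.48) mod 360° = 202.22° ≈ 202°.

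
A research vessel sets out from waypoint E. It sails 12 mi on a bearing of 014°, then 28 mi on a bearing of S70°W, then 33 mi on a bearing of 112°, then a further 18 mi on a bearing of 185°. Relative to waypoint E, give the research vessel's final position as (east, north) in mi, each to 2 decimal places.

Leg 1 (014°, 12 mi): east 12 sin 14° = 2.90, north 12 cos 14° = 11.64
Leg 2 (S70°W, 28 mi): east 28 sin 250° = -26.31, north 28 cos 250° = -9.58
Leg 3 (112°, 33 mi): east 33 sin 112° = 30.60, north 33 cos 112° = -12.36
Leg 4 (185°, 18 mi): east 18 sin 185° = -1.57, north 18 cos 185° = -17.93
Summing: 5.62 mi east, -28.23 mi north → (5.62, -28.23).

(5.62, -28.23)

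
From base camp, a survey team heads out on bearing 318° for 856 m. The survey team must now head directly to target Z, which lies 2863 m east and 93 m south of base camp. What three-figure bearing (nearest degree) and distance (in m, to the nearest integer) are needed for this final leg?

Leg 1 (318°, 856 m): east 856 sin 318° = -572.78, north 856 cos 318° = 636.13
Current position: (-572.78, 636.13). Target: (2863, -93). Remaining: Δeast = 3435.78, Δnorth = -729.13.
Bearing = atan2(3435.78, -729.13) mod 360° = 101.98°; distance = √((3435.78)² + (-729.13)²) = 3512.291 m.

102°, 3512 m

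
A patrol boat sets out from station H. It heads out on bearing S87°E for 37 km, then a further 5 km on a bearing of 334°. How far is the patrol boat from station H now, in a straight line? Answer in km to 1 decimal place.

34.9 km

Leg 1 (S87°E, 37 km): east 37 sin 93° = 36.95, north 37 cos 93° = -1.94
Leg 2 (334°, 5 km): east 5 sin 334° = -2.19, north 5 cos 334° = 4.49
Net: 34.76 east, 2.56 north. Distance = √((34.76)² + (2.56)²) = 34.851 km.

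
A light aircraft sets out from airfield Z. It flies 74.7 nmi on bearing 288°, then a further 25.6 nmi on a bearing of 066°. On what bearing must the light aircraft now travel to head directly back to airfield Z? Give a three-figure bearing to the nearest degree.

125°

Leg 1 (288°, 74.7 nmi): east 74.7 sin 288° = -71.04, north 74.7 cos 288° = 23.08
Leg 2 (066°, 25.6 nmi): east 25.6 sin 66° = 23.39, north 25.6 cos 66° = 10.41
Net displacement: -47.66 east, 33.50 north. Direction back to start is (47.66, -33.50): bearing = atan2(47.66, -33.50) mod 360° = 125.10° ≈ 125°.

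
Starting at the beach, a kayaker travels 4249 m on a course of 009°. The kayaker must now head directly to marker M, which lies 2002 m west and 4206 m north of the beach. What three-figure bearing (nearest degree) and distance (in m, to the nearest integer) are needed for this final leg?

Leg 1 (009°, 4249 m): east 4249 sin 9° = 664.69, north 4249 cos 9° = 4196.69
Current position: (664.69, 4196.69). Target: (-2002, 4206). Remaining: Δeast = -2666.69, Δnorth = 9.31.
Bearing = atan2(-2666.69, 9.31) mod 360° = 270.20°; distance = √((-2666.69)² + (9.31)²) = 2666.706 m.

270°, 2667 m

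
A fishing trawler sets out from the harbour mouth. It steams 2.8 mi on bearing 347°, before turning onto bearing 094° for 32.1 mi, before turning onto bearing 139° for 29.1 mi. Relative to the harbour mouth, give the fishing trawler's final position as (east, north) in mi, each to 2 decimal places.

(50.48, -21.47)

Leg 1 (347°, 2.8 mi): east 2.8 sin 347° = -0.63, north 2.8 cos 347° = 2.73
Leg 2 (094°, 32.1 mi): east 32.1 sin 94° = 32.02, north 32.1 cos 94° = -2.24
Leg 3 (139°, 29.1 mi): east 29.1 sin 139° = 19.09, north 29.1 cos 139° = -21.96
Summing: 50.48 mi east, -21.47 mi north → (50.48, -21.47).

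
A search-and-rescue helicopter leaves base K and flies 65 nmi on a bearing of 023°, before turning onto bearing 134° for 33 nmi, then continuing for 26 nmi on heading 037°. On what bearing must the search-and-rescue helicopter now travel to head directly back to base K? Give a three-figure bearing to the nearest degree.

228°

Leg 1 (023°, 65 nmi): east 65 sin 23° = 25.40, north 65 cos 23° = 59.83
Leg 2 (134°, 33 nmi): east 33 sin 134° = 23.74, north 33 cos 134° = -22.92
Leg 3 (037°, 26 nmi): east 26 sin 37° = 15.65, north 26 cos 37° = 20.76
Net displacement: 64.78 east, 57.67 north. Direction back to start is (-64.78, -57.67): bearing = atan2(-64.78, -57.67) mod 360° = 228.32° ≈ 228°.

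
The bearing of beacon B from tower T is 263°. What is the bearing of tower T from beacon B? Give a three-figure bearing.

Back-bearing = 263° − 180° = 083°.

083°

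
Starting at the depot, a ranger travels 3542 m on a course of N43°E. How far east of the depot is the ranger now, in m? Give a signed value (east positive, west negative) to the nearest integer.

2416 m

Leg 1 (N43°E, 3542 m): east 3542 sin 43° = 2415.64, north 3542 cos 43° = 2590.45
Net east component: 2415.64 m.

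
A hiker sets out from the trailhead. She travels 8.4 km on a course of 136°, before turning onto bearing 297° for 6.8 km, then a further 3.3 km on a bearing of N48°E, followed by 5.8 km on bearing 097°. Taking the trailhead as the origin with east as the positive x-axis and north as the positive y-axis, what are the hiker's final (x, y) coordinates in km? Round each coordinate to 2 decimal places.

Leg 1 (136°, 8.4 km): east 8.4 sin 136° = 5.84, north 8.4 cos 136° = -6.04
Leg 2 (297°, 6.8 km): east 6.8 sin 297° = -6.06, north 6.8 cos 297° = 3.09
Leg 3 (N48°E, 3.3 km): east 3.3 sin 48° = 2.45, north 3.3 cos 48° = 2.21
Leg 4 (097°, 5.8 km): east 5.8 sin 97° = 5.76, north 5.8 cos 97° = -0.71
Summing: 7.99 km east, -1.45 km north → (7.99, -1.45).

(7.99, -1.45)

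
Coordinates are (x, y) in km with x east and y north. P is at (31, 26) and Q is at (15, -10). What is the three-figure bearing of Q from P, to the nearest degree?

204°

Δeast = 15 − 31 = -16.00; Δnorth = -10 − 26 = -36.00.
Bearing = atan2(Δeast, Δnorth) mod 360° = 203.96° ≈ 204°.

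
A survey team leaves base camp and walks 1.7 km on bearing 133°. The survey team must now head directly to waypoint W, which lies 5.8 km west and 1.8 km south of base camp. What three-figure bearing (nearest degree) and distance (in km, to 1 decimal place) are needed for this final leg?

Leg 1 (133°, 1.7 km): east 1.7 sin 133° = 1.24, north 1.7 cos 133° = -1.16
Current position: (1.24, -1.16). Target: (-5.8, -1.8). Remaining: Δeast = -7.04, Δnorth = -0.64.
Bearing = atan2(-7.04, -0.64) mod 360° = 264.80°; distance = √((-7.04)² + (-0.64)²) = 7.072 km.

265°, 7.1 km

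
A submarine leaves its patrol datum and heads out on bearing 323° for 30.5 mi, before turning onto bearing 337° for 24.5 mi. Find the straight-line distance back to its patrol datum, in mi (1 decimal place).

Leg 1 (323°, 30.5 mi): east 30.5 sin 323° = -18.36, north 30.5 cos 323° = 24.36
Leg 2 (337°, 24.5 mi): east 24.5 sin 337° = -9.57, north 24.5 cos 337° = 22.55
Net: -27.93 east, 46.91 north. Distance = √((-27.93)² + (46.91)²) = 54.595 mi.

54.6 mi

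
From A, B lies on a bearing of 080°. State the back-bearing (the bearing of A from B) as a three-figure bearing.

Back-bearing = 080° + 180° = 260°.

260°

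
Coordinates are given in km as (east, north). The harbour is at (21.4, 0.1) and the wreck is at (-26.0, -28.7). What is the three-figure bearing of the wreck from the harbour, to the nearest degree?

239°

Δeast = -26.0 − 21.4 = -47.40; Δnorth = -28.7 − 0.1 = -28.80.
Bearing = atan2(Δeast, Δnorth) mod 360° = 238.72° ≈ 239°.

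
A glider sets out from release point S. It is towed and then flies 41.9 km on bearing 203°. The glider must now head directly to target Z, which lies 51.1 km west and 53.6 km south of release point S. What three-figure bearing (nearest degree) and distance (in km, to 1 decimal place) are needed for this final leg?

Leg 1 (203°, 41.9 km): east 41.9 sin 203° = -16.37, north 41.9 cos 203° = -38.57
Current position: (-16.37, -38.57). Target: (-51.1, -53.6). Remaining: Δeast = -34.73, Δnorth = -15.03.
Bearing = atan2(-34.73, -15.03) mod 360° = 246.60°; distance = √((-34.73)² + (-15.03)²) = 37.842 km.

247°, 37.8 km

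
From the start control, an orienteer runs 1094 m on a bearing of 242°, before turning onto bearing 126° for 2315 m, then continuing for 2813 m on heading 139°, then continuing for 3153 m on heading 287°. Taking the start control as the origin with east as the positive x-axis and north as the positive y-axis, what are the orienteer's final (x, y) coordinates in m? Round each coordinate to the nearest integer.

(-263, -3075)

Leg 1 (242°, 1094 m): east 1094 sin 242° = -965.94, north 1094 cos 242° = -513.60
Leg 2 (126°, 2315 m): east 2315 sin 126° = 1872.87, north 2315 cos 126° = -1360.72
Leg 3 (139°, 2813 m): east 2813 sin 139° = 1845.49, north 2813 cos 139° = -2123.00
Leg 4 (287°, 3153 m): east 3153 sin 287° = -3015.23, north 3153 cos 287° = 921.85
Summing: -262.81 m east, -3075.47 m north → (-263, -3075).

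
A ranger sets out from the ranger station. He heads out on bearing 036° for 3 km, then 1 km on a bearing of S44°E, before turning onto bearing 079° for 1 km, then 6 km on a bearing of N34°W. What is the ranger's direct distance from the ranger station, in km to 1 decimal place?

6.9 km

Leg 1 (036°, 3 km): east 3 sin 36° = 1.76, north 3 cos 36° = 2.43
Leg 2 (S44°E, 1 km): east 1 sin 136° = 0.69, north 1 cos 136° = -0.72
Leg 3 (079°, 1 km): east 1 sin 79° = 0.98, north 1 cos 79° = 0.19
Leg 4 (N34°W, 6 km): east 6 sin 326° = -3.36, north 6 cos 326° = 4.97
Net: 0.08 east, 6.87 north. Distance = √((0.08)² + (6.87)²) = 6.873 km.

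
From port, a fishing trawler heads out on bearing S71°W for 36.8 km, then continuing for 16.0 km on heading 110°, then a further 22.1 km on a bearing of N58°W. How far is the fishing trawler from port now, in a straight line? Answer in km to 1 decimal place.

38.9 km

Leg 1 (S71°W, 36.8 km): east 36.8 sin 251° = -34.80, north 36.8 cos 251° = -11.98
Leg 2 (110°, 16.0 km): east 16.0 sin 110° = 15.04, north 16.0 cos 110° = -5.47
Leg 3 (N58°W, 22.1 km): east 22.1 sin 302° = -18.74, north 22.1 cos 302° = 11.71
Net: -38.50 east, -5.74 north. Distance = √((-38.50)² + (-5.74)²) = 38.928 km.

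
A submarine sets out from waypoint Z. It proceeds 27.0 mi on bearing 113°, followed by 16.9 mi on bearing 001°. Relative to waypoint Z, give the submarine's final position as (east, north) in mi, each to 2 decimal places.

(25.15, 6.35)

Leg 1 (113°, 27.0 mi): east 27.0 sin 113° = 24.85, north 27.0 cos 113° = -10.55
Leg 2 (001°, 16.9 mi): east 16.9 sin 1° = 0.29, north 16.9 cos 1° = 16.90
Summing: 25.15 mi east, 6.35 mi north → (25.15, 6.35).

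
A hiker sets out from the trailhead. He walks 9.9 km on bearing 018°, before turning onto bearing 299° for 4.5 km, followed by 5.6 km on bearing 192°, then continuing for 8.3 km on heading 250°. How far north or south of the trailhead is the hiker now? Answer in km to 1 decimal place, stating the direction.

3.3 km north

Leg 1 (018°, 9.9 km): east 9.9 sin 18° = 3.06, north 9.9 cos 18° = 9.42
Leg 2 (299°, 4.5 km): east 4.5 sin 299° = -3.94, north 4.5 cos 299° = 2.18
Leg 3 (192°, 5.6 km): east 5.6 sin 192° = -1.16, north 5.6 cos 192° = -5.48
Leg 4 (250°, 8.3 km): east 8.3 sin 250° = -7.80, north 8.3 cos 250° = -2.84
Net north component: 3.28 km.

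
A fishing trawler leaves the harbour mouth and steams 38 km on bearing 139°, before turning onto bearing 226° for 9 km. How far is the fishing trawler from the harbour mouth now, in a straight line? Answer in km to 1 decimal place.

Leg 1 (139°, 38 km): east 38 sin 139° = 24.93, north 38 cos 139° = -28.68
Leg 2 (226°, 9 km): east 9 sin 226° = -6.47, north 9 cos 226° = -6.25
Net: 18.46 east, -34.93 north. Distance = √((18.46)² + (-34.93)²) = 39.507 km.

39.5 km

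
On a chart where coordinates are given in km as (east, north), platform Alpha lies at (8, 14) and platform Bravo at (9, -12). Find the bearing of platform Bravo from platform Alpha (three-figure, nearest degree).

178°

Δeast = 9 − 8 = 1.00; Δnorth = -12 − 14 = -26.00.
Bearing = atan2(Δeast, Δnorth) mod 360° = 177.80° ≈ 178°.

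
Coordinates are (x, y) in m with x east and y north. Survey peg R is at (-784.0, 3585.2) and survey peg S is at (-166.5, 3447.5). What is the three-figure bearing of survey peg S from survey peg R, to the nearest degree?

103°

Δeast = -166.5 − -784.0 = 617.50; Δnorth = 3447.5 − 3585.2 = -137.70.
Bearing = atan2(Δeast, Δnorth) mod 360° = 102.57° ≈ 103°.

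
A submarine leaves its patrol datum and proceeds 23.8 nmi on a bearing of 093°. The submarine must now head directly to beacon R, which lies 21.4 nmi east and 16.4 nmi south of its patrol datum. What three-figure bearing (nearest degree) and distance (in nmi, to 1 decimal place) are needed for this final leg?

Leg 1 (093°, 23.8 nmi): east 23.8 sin 93° = 23.77, north 23.8 cos 93° = -1.25
Current position: (23.77, -1.25). Target: (21.4, -16.4). Remaining: Δeast = -2.37, Δnorth = -15.15.
Bearing = atan2(-2.37, -15.15) mod 360° = 188.88°; distance = √((-2.37)² + (-15.15)²) = 15.338 nmi.

189°, 15.3 nmi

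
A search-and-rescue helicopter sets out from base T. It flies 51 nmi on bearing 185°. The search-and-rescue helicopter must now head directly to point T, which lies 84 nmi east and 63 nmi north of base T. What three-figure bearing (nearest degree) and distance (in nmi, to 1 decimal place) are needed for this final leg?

038°, 144.1 nmi

Leg 1 (185°, 51 nmi): east 51 sin 185° = -4.44, north 51 cos 185° = -50.81
Current position: (-4.44, -50.81). Target: (84, 63). Remaining: Δeast = 88.44, Δnorth = 113.81.
Bearing = atan2(88.44, 113.81) mod 360° = 37.85°; distance = √((88.44)² + (113.81)²) = 144.133 nmi.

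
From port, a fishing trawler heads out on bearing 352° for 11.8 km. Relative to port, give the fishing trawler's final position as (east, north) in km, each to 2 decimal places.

(-1.64, 11.69)

Leg 1 (352°, 11.8 km): east 11.8 sin 352° = -1.64, north 11.8 cos 352° = 11.69
Summing: -1.64 km east, 11.69 km north → (-1.64, 11.69).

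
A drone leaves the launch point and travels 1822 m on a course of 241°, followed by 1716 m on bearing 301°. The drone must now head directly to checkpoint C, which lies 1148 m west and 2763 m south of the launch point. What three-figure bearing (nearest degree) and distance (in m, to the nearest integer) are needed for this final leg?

145°, 3363 m

Leg 1 (241°, 1822 m): east 1822 sin 241° = -1593.56, north 1822 cos 241° = -883.32
Leg 2 (301°, 1716 m): east 1716 sin 301° = -1470.90, north 1716 cos 301° = 883.81
Current position: (-3064.46, 0.48). Target: (-1148, -2763). Remaining: Δeast = 1916.46, Δnorth = -2763.48.
Bearing = atan2(1916.46, -2763.48) mod 360° = 145.26°; distance = √((1916.46)² + (-2763.48)²) = 3362.981 m.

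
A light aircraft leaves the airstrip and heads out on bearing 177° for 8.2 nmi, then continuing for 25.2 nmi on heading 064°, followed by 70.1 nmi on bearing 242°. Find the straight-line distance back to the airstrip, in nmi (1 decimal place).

Leg 1 (177°, 8.2 nmi): east 8.2 sin 177° = 0.43, north 8.2 cos 177° = -8.19
Leg 2 (064°, 25.2 nmi): east 25.2 sin 64° = 22.65, north 25.2 cos 64° = 11.05
Leg 3 (242°, 70.1 nmi): east 70.1 sin 242° = -61.89, north 70.1 cos 242° = -32.91
Net: -38.82 east, -30.05 north. Distance = √((-38.82)² + (-30.05)²) = 49.090 nmi.

49.1 nmi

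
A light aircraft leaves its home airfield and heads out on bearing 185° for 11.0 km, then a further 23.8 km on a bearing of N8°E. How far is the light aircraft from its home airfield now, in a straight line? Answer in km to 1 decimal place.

Leg 1 (185°, 11.0 km): east 11.0 sin 185° = -0.96, north 11.0 cos 185° = -10.96
Leg 2 (N8°E, 23.8 km): east 23.8 sin 8° = 3.31, north 23.8 cos 8° = 23.57
Net: 2.35 east, 12.61 north. Distance = √((2.35)² + (12.61)²) = 12.828 km.

12.8 km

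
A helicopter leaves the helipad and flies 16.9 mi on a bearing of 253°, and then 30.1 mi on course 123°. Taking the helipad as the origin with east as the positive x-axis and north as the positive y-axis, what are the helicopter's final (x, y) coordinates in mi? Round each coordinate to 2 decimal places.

Leg 1 (253°, 16.9 mi): east 16.9 sin 253° = -16.16, north 16.9 cos 253° = -4.94
Leg 2 (123°, 30.1 mi): east 30.1 sin 123° = 25.24, north 30.1 cos 123° = -16.39
Summing: 9.08 mi east, -21.33 mi north → (9.08, -21.33).

(9.08, -21.33)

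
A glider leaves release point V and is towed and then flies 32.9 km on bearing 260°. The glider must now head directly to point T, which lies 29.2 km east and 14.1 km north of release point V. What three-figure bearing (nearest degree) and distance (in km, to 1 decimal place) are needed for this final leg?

072°, 64.7 km

Leg 1 (260°, 32.9 km): east 32.9 sin 260° = -32.40, north 32.9 cos 260° = -5.71
Current position: (-32.40, -5.71). Target: (29.2, 14.1). Remaining: Δeast = 61.60, Δnorth = 19.81.
Bearing = atan2(61.60, 19.81) mod 360° = 72.17°; distance = √((61.60)² + (19.81)²) = 64.708 km.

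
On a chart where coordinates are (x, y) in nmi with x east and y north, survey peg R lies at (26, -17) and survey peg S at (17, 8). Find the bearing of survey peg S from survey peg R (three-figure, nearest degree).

340°

Δeast = 17 − 26 = -9.00; Δnorth = 8 − -17 = 25.00.
Bearing = atan2(Δeast, Δnorth) mod 360° = 340.20° ≈ 340°.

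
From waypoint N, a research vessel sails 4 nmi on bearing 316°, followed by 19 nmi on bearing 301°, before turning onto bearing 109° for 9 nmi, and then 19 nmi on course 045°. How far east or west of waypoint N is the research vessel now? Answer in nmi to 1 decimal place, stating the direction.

Leg 1 (316°, 4 nmi): east 4 sin 316° = -2.78, north 4 cos 316° = 2.88
Leg 2 (301°, 19 nmi): east 19 sin 301° = -16.29, north 19 cos 301° = 9.79
Leg 3 (109°, 9 nmi): east 9 sin 109° = 8.51, north 9 cos 109° = -2.93
Leg 4 (045°, 19 nmi): east 19 sin 45° = 13.44, north 19 cos 45° = 13.44
Net east component: 2.88 nmi.

2.9 nmi east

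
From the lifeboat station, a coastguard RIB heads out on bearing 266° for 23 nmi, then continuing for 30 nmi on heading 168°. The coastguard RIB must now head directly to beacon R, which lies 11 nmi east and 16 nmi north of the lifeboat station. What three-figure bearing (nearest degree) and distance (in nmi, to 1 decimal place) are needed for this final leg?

Leg 1 (266°, 23 nmi): east 23 sin 266° = -22.94, north 23 cos 266° = -1.60
Leg 2 (168°, 30 nmi): east 30 sin 168° = 6.24, north 30 cos 168° = -29.34
Current position: (-16.71, -30.95). Target: (11, 16). Remaining: Δeast = 27.71, Δnorth = 46.95.
Bearing = atan2(27.71, 46.95) mod 360° = 30.55°; distance = √((27.71)² + (46.95)²) = 54.515 nmi.

031°, 54.5 nmi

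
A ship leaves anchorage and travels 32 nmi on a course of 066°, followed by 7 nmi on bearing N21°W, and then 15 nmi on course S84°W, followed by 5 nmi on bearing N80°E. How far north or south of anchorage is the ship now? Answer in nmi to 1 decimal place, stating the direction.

18.9 nmi north

Leg 1 (066°, 32 nmi): east 32 sin 66° = 29.23, north 32 cos 66° = 13.02
Leg 2 (N21°W, 7 nmi): east 7 sin 339° = -2.51, north 7 cos 339° = 6.54
Leg 3 (S84°W, 15 nmi): east 15 sin 264° = -14.92, north 15 cos 264° = -1.57
Leg 4 (N80°E, 5 nmi): east 5 sin 80° = 4.92, north 5 cos 80° = 0.87
Net north component: 18.85 nmi.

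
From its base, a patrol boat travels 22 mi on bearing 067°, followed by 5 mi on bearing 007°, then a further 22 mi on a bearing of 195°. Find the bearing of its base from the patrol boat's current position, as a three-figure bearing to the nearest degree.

297°

Leg 1 (067°, 22 mi): east 22 sin 67° = 20.25, north 22 cos 67° = 8.60
Leg 2 (007°, 5 mi): east 5 sin 7° = 0.61, north 5 cos 7° = 4.96
Leg 3 (195°, 22 mi): east 22 sin 195° = -5.69, north 22 cos 195° = -21.25
Net displacement: 15.17 east, -7.69 north. Direction back to start is (-15.17, 7.69): bearing = atan2(-15.17, 7.69) mod 360° = 296.89° ≈ 297°.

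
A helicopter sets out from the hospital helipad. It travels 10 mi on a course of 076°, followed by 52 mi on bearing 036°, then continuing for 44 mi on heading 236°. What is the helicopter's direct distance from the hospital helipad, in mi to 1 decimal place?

20.2 mi

Leg 1 (076°, 10 mi): east 10 sin 76° = 9.70, north 10 cos 76° = 2.42
Leg 2 (036°, 52 mi): east 52 sin 36° = 30.56, north 52 cos 36° = 42.07
Leg 3 (236°, 44 mi): east 44 sin 236° = -36.48, north 44 cos 236° = -24.60
Net: 3.79 east, 19.88 north. Distance = √((3.79)² + (19.88)²) = 20.242 mi.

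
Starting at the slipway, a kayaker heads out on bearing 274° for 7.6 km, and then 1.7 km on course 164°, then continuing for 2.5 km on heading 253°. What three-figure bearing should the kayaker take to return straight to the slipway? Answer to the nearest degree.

Leg 1 (274°, 7.6 km): east 7.6 sin 274° = -7.58, north 7.6 cos 274° = 0.53
Leg 2 (164°, 1.7 km): east 1.7 sin 164° = 0.47, north 1.7 cos 164° = -1.63
Leg 3 (253°, 2.5 km): east 2.5 sin 253° = -2.39, north 2.5 cos 253° = -0.73
Net displacement: -9.50 east, -1.83 north. Direction back to start is (9.50, 1.83): bearing = atan2(9.50, 1.83) mod 360° = 79.07° ≈ 079°.

079°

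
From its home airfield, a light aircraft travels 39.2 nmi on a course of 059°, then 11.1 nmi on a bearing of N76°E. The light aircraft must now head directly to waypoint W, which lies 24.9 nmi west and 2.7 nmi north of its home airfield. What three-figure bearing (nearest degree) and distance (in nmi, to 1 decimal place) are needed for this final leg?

254°, 72.1 nmi

Leg 1 (059°, 39.2 nmi): east 39.2 sin 59° = 33.60, north 39.2 cos 59° = 20.19
Leg 2 (N76°E, 11.1 nmi): east 11.1 sin 76° = 10.77, north 11.1 cos 76° = 2.69
Current position: (44.37, 22.87). Target: (-24.9, 2.7). Remaining: Δeast = -69.27, Δnorth = -20.17.
Bearing = atan2(-69.27, -20.17) mod 360° = 253.76°; distance = √((-69.27)² + (-20.17)²) = 72.149 nmi.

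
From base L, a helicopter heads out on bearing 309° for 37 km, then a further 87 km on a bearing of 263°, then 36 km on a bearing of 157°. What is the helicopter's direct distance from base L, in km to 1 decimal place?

103.1 km

Leg 1 (309°, 37 km): east 37 sin 309° = -28.75, north 37 cos 309° = 23.28
Leg 2 (263°, 87 km): east 87 sin 263° = -86.35, north 87 cos 263° = -10.60
Leg 3 (157°, 36 km): east 36 sin 157° = 14.07, north 36 cos 157° = -33.14
Net: -101.04 east, -20.46 north. Distance = √((-101.04)² + (-20.46)²) = 103.090 km.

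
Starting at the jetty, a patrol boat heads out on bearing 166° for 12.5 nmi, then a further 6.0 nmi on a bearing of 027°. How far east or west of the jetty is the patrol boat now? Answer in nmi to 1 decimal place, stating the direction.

5.7 nmi east

Leg 1 (166°, 12.5 nmi): east 12.5 sin 166° = 3.02, north 12.5 cos 166° = -12.13
Leg 2 (027°, 6.0 nmi): east 6.0 sin 27° = 2.72, north 6.0 cos 27° = 5.35
Net east component: 5.75 nmi.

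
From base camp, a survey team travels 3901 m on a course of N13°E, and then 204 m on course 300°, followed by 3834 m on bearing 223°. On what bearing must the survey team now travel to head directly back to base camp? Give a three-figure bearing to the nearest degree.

120°

Leg 1 (N13°E, 3901 m): east 3901 sin 13° = 877.53, north 3901 cos 13° = 3801.02
Leg 2 (300°, 204 m): east 204 sin 300° = -176.67, north 204 cos 300° = 102.00
Leg 3 (223°, 3834 m): east 3834 sin 223° = -2614.78, north 3834 cos 223° = -2804.01
Net displacement: -1913.92 east, 1099.01 north. Direction back to start is (1913.92, -1099.01): bearing = atan2(1913.92, -1099.01) mod 360° = 119.87° ≈ 120°.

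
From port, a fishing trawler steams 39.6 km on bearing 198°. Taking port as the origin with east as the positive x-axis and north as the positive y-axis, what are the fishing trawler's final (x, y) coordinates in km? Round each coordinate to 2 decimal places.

Leg 1 (198°, 39.6 km): east 39.6 sin 198° = -12.24, north 39.6 cos 198° = -37.66
Summing: -12.24 km east, -37.66 km north → (-12.24, -37.66).

(-12.24, -37.66)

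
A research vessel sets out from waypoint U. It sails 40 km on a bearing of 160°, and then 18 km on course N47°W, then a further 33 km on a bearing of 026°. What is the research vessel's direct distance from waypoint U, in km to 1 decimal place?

Leg 1 (160°, 40 km): east 40 sin 160° = 13.68, north 40 cos 160° = -37.59
Leg 2 (N47°W, 18 km): east 18 sin 313° = -13.16, north 18 cos 313° = 12.28
Leg 3 (026°, 33 km): east 33 sin 26° = 14.47, north 33 cos 26° = 29.66
Net: 14.98 east, 4.35 north. Distance = √((14.98)² + (4.35)²) = 15.601 km.

15.6 km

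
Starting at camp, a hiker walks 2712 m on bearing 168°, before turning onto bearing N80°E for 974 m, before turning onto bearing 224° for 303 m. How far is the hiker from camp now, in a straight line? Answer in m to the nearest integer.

3004 m

Leg 1 (168°, 2712 m): east 2712 sin 168° = 563.86, north 2712 cos 168° = -2652.74
Leg 2 (N80°E, 974 m): east 974 sin 80° = 959.20, north 974 cos 80° = 169.13
Leg 3 (224°, 303 m): east 303 sin 224° = -210.48, north 303 cos 224° = -217.96
Net: 1312.58 east, -2701.56 north. Distance = √((1312.58)² + (-2701.56)²) = 3003.548 m.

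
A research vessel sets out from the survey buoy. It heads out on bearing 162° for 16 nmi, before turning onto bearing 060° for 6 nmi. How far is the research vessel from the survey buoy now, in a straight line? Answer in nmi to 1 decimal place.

15.9 nmi

Leg 1 (162°, 16 nmi): east 16 sin 162° = 4.94, north 16 cos 162° = -15.22
Leg 2 (060°, 6 nmi): east 6 sin 60° = 5.20, north 6 cos 60° = 3.00
Net: 10.14 east, -12.22 north. Distance = √((10.14)² + (-12.22)²) = 15.877 nmi.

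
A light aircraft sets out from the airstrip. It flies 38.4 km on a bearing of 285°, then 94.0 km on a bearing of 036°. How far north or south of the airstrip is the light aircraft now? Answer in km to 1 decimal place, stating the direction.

86.0 km north

Leg 1 (285°, 38.4 km): east 38.4 sin 285° = -37.09, north 38.4 cos 285° = 9.94
Leg 2 (036°, 94.0 km): east 94.0 sin 36° = 55.25, north 94.0 cos 36° = 76.05
Net north component: 85.99 km.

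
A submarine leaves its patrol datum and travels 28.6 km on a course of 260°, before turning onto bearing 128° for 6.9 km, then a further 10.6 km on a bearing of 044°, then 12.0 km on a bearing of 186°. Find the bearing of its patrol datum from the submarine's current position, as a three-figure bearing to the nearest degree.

Leg 1 (260°, 28.6 km): east 28.6 sin 260° = -28.17, north 28.6 cos 260° = -4.97
Leg 2 (128°, 6.9 km): east 6.9 sin 128° = 5.44, north 6.9 cos 128° = -4.25
Leg 3 (044°, 10.6 km): east 10.6 sin 44° = 7.36, north 10.6 cos 44° = 7.63
Leg 4 (186°, 12.0 km): east 12.0 sin 186° = -1.25, north 12.0 cos 186° = -11.93
Net displacement: -16.62 east, -13.52 north. Direction back to start is (16.62, 13.52): bearing = atan2(16.62, 13.52) mod 360° = 50.86° ≈ 051°.

051°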